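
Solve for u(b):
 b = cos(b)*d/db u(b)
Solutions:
 u(b) = C1 + Integral(b/cos(b), b)


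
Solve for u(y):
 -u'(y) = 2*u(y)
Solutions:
 u(y) = C1*exp(-2*y)


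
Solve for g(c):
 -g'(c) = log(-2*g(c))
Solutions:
 Integral(1/(log(-_y) + log(2)), (_y, g(c))) = C1 - c


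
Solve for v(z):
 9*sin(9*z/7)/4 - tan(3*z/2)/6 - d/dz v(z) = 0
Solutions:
 v(z) = C1 + log(cos(3*z/2))/9 - 7*cos(9*z/7)/4


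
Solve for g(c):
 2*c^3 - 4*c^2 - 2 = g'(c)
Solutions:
 g(c) = C1 + c^4/2 - 4*c^3/3 - 2*c


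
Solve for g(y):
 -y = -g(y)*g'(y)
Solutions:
 g(y) = -sqrt(C1 + y^2)
 g(y) = sqrt(C1 + y^2)


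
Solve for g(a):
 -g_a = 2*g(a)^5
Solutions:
 g(a) = -I*(1/(C1 + 8*a))^(1/4)
 g(a) = I*(1/(C1 + 8*a))^(1/4)
 g(a) = -(1/(C1 + 8*a))^(1/4)
 g(a) = (1/(C1 + 8*a))^(1/4)


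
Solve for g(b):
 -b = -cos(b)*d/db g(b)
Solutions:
 g(b) = C1 + Integral(b/cos(b), b)


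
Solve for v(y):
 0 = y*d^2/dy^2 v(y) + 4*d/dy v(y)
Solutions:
 v(y) = C1 + C2/y^3


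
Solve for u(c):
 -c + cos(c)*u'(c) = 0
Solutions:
 u(c) = C1 + Integral(c/cos(c), c)


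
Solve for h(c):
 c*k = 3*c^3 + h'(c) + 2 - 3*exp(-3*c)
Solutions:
 h(c) = C1 - 3*c^4/4 + c^2*k/2 - 2*c - exp(-3*c)


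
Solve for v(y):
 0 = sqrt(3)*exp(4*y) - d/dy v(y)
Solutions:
 v(y) = C1 + sqrt(3)*exp(4*y)/4


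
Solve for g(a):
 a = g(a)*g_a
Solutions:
 g(a) = -sqrt(C1 + a^2)
 g(a) = sqrt(C1 + a^2)


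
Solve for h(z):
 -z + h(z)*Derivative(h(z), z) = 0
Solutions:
 h(z) = -sqrt(C1 + z^2)
 h(z) = sqrt(C1 + z^2)


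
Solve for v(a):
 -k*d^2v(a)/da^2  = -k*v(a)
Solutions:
 v(a) = C1*exp(-a) + C2*exp(a)


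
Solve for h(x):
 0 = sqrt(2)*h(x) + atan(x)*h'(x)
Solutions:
 h(x) = C1*exp(-sqrt(2)*Integral(1/atan(x), x))


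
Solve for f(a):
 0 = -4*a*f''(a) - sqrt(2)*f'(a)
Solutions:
 f(a) = C1 + C2*a^(1 - sqrt(2)/4)


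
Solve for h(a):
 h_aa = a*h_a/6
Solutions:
 h(a) = C1 + C2*erfi(sqrt(3)*a/6)


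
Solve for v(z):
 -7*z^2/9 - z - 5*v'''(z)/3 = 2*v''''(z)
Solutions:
 v(z) = C1 + C2*z + C3*z^2 + C4*exp(-5*z/6) - 7*z^5/900 + 13*z^4/600 - 13*z^3/125


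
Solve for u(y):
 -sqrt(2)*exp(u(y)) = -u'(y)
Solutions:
 u(y) = log(-1/(C1 + sqrt(2)*y))


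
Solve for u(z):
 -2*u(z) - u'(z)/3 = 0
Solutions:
 u(z) = C1*exp(-6*z)


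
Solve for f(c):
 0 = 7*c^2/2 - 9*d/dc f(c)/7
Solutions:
 f(c) = C1 + 49*c^3/54


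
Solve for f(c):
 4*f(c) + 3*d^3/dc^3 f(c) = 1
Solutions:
 f(c) = C3*exp(-6^(2/3)*c/3) + (C1*sin(2^(2/3)*3^(1/6)*c/2) + C2*cos(2^(2/3)*3^(1/6)*c/2))*exp(6^(2/3)*c/6) + 1/4


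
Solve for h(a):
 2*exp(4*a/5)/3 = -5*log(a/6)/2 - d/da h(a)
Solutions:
 h(a) = C1 - 5*a*log(a)/2 + 5*a*(1 + log(6))/2 - 5*exp(4*a/5)/6


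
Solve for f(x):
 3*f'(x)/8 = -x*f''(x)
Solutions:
 f(x) = C1 + C2*x^(5/8)


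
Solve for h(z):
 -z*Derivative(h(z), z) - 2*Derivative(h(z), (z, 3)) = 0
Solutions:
 h(z) = C1 + Integral(C2*airyai(-2^(2/3)*z/2) + C3*airybi(-2^(2/3)*z/2), z)


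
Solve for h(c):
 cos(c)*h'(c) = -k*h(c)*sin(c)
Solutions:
 h(c) = C1*exp(k*log(cos(c)))


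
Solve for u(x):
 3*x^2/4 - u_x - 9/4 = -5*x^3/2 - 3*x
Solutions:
 u(x) = C1 + 5*x^4/8 + x^3/4 + 3*x^2/2 - 9*x/4


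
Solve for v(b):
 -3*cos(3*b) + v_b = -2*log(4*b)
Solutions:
 v(b) = C1 - 2*b*log(b) - 4*b*log(2) + 2*b + sin(3*b)


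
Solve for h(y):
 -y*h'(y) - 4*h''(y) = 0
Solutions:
 h(y) = C1 + C2*erf(sqrt(2)*y/4)


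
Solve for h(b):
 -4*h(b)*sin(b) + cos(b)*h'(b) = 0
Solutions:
 h(b) = C1/cos(b)^4


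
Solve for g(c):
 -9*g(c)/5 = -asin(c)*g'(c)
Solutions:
 g(c) = C1*exp(9*Integral(1/asin(c), c)/5)


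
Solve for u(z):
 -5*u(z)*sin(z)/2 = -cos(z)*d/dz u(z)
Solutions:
 u(z) = C1/cos(z)^(5/2)


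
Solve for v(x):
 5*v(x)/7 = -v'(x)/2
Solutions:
 v(x) = C1*exp(-10*x/7)


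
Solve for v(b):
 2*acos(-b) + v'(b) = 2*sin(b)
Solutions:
 v(b) = C1 - 2*b*acos(-b) - 2*sqrt(1 - b^2) - 2*cos(b)


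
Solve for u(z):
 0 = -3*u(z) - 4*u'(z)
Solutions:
 u(z) = C1*exp(-3*z/4)


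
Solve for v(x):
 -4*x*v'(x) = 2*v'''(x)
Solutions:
 v(x) = C1 + Integral(C2*airyai(-2^(1/3)*x) + C3*airybi(-2^(1/3)*x), x)


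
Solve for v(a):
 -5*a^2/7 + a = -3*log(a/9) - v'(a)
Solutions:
 v(a) = C1 + 5*a^3/21 - a^2/2 - 3*a*log(a) + 3*a + a*log(729)


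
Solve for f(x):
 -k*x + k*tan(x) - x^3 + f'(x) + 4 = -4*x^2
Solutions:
 f(x) = C1 + k*x^2/2 + k*log(cos(x)) + x^4/4 - 4*x^3/3 - 4*x


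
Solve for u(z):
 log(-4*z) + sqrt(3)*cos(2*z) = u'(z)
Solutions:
 u(z) = C1 + z*log(-z) - z + 2*z*log(2) + sqrt(3)*sin(2*z)/2


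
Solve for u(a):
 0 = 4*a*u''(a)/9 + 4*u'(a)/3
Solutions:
 u(a) = C1 + C2/a^2


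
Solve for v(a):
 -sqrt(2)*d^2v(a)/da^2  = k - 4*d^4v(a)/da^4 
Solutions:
 v(a) = C1 + C2*a + C3*exp(-2^(1/4)*a/2) + C4*exp(2^(1/4)*a/2) - sqrt(2)*a^2*k/4


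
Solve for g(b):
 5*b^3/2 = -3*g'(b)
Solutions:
 g(b) = C1 - 5*b^4/24


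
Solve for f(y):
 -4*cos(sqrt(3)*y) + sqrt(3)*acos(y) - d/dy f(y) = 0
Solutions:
 f(y) = C1 + sqrt(3)*(y*acos(y) - sqrt(1 - y^2)) - 4*sqrt(3)*sin(sqrt(3)*y)/3


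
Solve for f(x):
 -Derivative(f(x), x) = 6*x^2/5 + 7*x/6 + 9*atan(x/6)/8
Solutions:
 f(x) = C1 - 2*x^3/5 - 7*x^2/12 - 9*x*atan(x/6)/8 + 27*log(x^2 + 36)/8


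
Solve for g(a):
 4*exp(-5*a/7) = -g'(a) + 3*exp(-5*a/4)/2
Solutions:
 g(a) = C1 - 6*exp(-5*a/4)/5 + 28*exp(-5*a/7)/5


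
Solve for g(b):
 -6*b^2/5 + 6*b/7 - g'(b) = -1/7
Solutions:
 g(b) = C1 - 2*b^3/5 + 3*b^2/7 + b/7


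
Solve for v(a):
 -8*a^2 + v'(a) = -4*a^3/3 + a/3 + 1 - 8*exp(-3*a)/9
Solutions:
 v(a) = C1 - a^4/3 + 8*a^3/3 + a^2/6 + a + 8*exp(-3*a)/27


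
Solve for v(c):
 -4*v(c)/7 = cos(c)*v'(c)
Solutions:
 v(c) = C1*(sin(c) - 1)^(2/7)/(sin(c) + 1)^(2/7)


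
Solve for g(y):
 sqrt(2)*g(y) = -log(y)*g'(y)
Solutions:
 g(y) = C1*exp(-sqrt(2)*li(y))


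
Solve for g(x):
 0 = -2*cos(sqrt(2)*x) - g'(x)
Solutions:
 g(x) = C1 - sqrt(2)*sin(sqrt(2)*x)


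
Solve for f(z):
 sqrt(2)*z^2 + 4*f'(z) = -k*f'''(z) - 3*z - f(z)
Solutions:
 f(z) = C1*exp(2^(1/3)*z*(6^(1/3)*(sqrt(3)*sqrt((27 + 256/k)/k^2) + 9/k)^(1/3)/12 - 2^(1/3)*3^(5/6)*I*(sqrt(3)*sqrt((27 + 256/k)/k^2) + 9/k)^(1/3)/12 + 8/(k*(-3^(1/3) + 3^(5/6)*I)*(sqrt(3)*sqrt((27 + 256/k)/k^2) + 9/k)^(1/3)))) + C2*exp(2^(1/3)*z*(6^(1/3)*(sqrt(3)*sqrt((27 + 256/k)/k^2) + 9/k)^(1/3)/12 + 2^(1/3)*3^(5/6)*I*(sqrt(3)*sqrt((27 + 256/k)/k^2) + 9/k)^(1/3)/12 - 8/(k*(3^(1/3) + 3^(5/6)*I)*(sqrt(3)*sqrt((27 + 256/k)/k^2) + 9/k)^(1/3)))) + C3*exp(6^(1/3)*z*(-2^(1/3)*(sqrt(3)*sqrt((27 + 256/k)/k^2) + 9/k)^(1/3) + 8*3^(1/3)/(k*(sqrt(3)*sqrt((27 + 256/k)/k^2) + 9/k)^(1/3)))/6) - sqrt(2)*z^2 - 3*z + 8*sqrt(2)*z - 32*sqrt(2) + 12


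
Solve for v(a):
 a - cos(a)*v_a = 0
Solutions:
 v(a) = C1 + Integral(a/cos(a), a)


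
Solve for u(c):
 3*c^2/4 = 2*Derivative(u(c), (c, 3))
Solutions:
 u(c) = C1 + C2*c + C3*c^2 + c^5/160


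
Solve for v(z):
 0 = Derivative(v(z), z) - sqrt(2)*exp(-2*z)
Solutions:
 v(z) = C1 - sqrt(2)*exp(-2*z)/2


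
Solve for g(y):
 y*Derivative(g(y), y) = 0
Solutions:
 g(y) = C1


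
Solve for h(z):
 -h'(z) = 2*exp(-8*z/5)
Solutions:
 h(z) = C1 + 5*exp(-8*z/5)/4


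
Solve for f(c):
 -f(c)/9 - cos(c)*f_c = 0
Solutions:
 f(c) = C1*(sin(c) - 1)^(1/18)/(sin(c) + 1)^(1/18)


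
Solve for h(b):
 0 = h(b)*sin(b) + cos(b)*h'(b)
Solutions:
 h(b) = C1*cos(b)


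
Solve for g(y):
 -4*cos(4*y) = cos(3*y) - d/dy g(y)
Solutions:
 g(y) = C1 + sin(3*y)/3 + sin(4*y)


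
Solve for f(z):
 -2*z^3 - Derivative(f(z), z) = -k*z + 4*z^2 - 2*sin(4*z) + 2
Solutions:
 f(z) = C1 + k*z^2/2 - z^4/2 - 4*z^3/3 - 2*z - cos(4*z)/2


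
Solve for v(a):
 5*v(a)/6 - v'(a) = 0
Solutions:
 v(a) = C1*exp(5*a/6)


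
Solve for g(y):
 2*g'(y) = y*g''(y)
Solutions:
 g(y) = C1 + C2*y^3


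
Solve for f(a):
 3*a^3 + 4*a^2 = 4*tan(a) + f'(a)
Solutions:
 f(a) = C1 + 3*a^4/4 + 4*a^3/3 + 4*log(cos(a))


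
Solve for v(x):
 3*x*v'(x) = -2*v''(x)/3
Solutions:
 v(x) = C1 + C2*erf(3*x/2)


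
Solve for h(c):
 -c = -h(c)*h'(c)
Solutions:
 h(c) = -sqrt(C1 + c^2)
 h(c) = sqrt(C1 + c^2)


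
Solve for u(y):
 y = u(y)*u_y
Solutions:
 u(y) = -sqrt(C1 + y^2)
 u(y) = sqrt(C1 + y^2)


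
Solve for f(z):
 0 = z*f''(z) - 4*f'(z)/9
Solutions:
 f(z) = C1 + C2*z^(13/9)


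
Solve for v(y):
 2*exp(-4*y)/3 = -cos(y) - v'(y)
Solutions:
 v(y) = C1 - sin(y) + exp(-4*y)/6


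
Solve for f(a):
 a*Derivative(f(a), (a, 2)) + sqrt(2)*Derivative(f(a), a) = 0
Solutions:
 f(a) = C1 + C2*a^(1 - sqrt(2))


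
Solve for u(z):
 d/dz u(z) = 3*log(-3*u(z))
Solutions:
 -Integral(1/(log(-_y) + log(3)), (_y, u(z)))/3 = C1 - z


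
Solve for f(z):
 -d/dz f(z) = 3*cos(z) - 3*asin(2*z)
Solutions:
 f(z) = C1 + 3*z*asin(2*z) + 3*sqrt(1 - 4*z^2)/2 - 3*sin(z)


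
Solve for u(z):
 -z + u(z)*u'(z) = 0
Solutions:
 u(z) = -sqrt(C1 + z^2)
 u(z) = sqrt(C1 + z^2)


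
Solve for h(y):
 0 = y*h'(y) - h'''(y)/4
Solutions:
 h(y) = C1 + Integral(C2*airyai(2^(2/3)*y) + C3*airybi(2^(2/3)*y), y)


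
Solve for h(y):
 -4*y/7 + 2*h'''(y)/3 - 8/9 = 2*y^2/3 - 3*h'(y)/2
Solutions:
 h(y) = C1 + C2*sin(3*y/2) + C3*cos(3*y/2) + 4*y^3/27 + 4*y^2/21 + 16*y/81


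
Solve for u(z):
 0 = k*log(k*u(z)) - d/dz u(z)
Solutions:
 li(k*u(z))/k = C1 + k*z


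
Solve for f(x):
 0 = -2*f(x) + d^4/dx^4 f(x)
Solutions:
 f(x) = C1*exp(-2^(1/4)*x) + C2*exp(2^(1/4)*x) + C3*sin(2^(1/4)*x) + C4*cos(2^(1/4)*x)


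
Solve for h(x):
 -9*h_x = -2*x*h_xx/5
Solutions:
 h(x) = C1 + C2*x^(47/2)


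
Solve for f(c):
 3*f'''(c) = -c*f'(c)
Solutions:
 f(c) = C1 + Integral(C2*airyai(-3^(2/3)*c/3) + C3*airybi(-3^(2/3)*c/3), c)


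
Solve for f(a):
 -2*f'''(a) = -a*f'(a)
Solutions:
 f(a) = C1 + Integral(C2*airyai(2^(2/3)*a/2) + C3*airybi(2^(2/3)*a/2), a)


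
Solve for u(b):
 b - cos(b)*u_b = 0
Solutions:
 u(b) = C1 + Integral(b/cos(b), b)


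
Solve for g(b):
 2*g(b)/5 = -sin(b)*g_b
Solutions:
 g(b) = C1*(cos(b) + 1)^(1/5)/(cos(b) - 1)^(1/5)


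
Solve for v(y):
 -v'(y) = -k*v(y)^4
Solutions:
 v(y) = (-1/(C1 + 3*k*y))^(1/3)
 v(y) = (-1/(C1 + k*y))^(1/3)*(-3^(2/3) - 3*3^(1/6)*I)/6
 v(y) = (-1/(C1 + k*y))^(1/3)*(-3^(2/3) + 3*3^(1/6)*I)/6


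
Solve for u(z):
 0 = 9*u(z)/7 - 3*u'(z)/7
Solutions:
 u(z) = C1*exp(3*z)


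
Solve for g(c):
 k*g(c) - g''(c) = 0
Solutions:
 g(c) = C1*exp(-c*sqrt(k)) + C2*exp(c*sqrt(k))


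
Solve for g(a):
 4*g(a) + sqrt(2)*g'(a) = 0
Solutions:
 g(a) = C1*exp(-2*sqrt(2)*a)


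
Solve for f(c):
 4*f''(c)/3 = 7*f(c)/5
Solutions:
 f(c) = C1*exp(-sqrt(105)*c/10) + C2*exp(sqrt(105)*c/10)


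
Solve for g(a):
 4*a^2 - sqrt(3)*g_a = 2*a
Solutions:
 g(a) = C1 + 4*sqrt(3)*a^3/9 - sqrt(3)*a^2/3


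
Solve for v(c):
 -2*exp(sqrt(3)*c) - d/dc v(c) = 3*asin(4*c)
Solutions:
 v(c) = C1 - 3*c*asin(4*c) - 3*sqrt(1 - 16*c^2)/4 - 2*sqrt(3)*exp(sqrt(3)*c)/3


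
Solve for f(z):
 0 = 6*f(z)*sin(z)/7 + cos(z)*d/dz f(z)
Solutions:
 f(z) = C1*cos(z)^(6/7)


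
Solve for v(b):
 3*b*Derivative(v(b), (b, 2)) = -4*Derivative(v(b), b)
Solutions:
 v(b) = C1 + C2/b^(1/3)


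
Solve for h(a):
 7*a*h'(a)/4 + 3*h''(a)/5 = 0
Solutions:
 h(a) = C1 + C2*erf(sqrt(210)*a/12)


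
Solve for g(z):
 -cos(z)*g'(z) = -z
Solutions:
 g(z) = C1 + Integral(z/cos(z), z)


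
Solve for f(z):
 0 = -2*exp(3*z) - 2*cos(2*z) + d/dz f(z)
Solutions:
 f(z) = C1 + 2*exp(3*z)/3 + sin(2*z)


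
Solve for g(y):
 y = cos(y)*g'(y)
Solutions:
 g(y) = C1 + Integral(y/cos(y), y)


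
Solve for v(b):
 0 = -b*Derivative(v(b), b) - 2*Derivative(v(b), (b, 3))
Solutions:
 v(b) = C1 + Integral(C2*airyai(-2^(2/3)*b/2) + C3*airybi(-2^(2/3)*b/2), b)


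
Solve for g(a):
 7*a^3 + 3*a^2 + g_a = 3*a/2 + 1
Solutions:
 g(a) = C1 - 7*a^4/4 - a^3 + 3*a^2/4 + a


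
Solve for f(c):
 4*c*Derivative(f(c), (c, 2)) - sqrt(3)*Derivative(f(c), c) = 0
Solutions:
 f(c) = C1 + C2*c^(sqrt(3)/4 + 1)


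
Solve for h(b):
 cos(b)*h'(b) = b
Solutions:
 h(b) = C1 + Integral(b/cos(b), b)


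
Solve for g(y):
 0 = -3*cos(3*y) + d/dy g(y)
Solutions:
 g(y) = C1 + sin(3*y)


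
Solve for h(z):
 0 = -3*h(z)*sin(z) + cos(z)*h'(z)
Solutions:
 h(z) = C1/cos(z)^3


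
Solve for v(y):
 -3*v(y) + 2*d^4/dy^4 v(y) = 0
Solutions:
 v(y) = C1*exp(-2^(3/4)*3^(1/4)*y/2) + C2*exp(2^(3/4)*3^(1/4)*y/2) + C3*sin(2^(3/4)*3^(1/4)*y/2) + C4*cos(2^(3/4)*3^(1/4)*y/2)


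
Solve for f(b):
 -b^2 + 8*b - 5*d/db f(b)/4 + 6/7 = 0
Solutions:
 f(b) = C1 - 4*b^3/15 + 16*b^2/5 + 24*b/35


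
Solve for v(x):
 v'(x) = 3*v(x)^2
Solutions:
 v(x) = -1/(C1 + 3*x)


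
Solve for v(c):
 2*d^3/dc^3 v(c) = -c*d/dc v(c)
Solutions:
 v(c) = C1 + Integral(C2*airyai(-2^(2/3)*c/2) + C3*airybi(-2^(2/3)*c/2), c)


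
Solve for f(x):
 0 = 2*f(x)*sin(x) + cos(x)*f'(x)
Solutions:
 f(x) = C1*cos(x)^2


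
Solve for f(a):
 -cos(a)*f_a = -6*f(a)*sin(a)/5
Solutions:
 f(a) = C1/cos(a)^(6/5)


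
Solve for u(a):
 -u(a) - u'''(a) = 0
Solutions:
 u(a) = C3*exp(-a) + (C1*sin(sqrt(3)*a/2) + C2*cos(sqrt(3)*a/2))*exp(a/2)


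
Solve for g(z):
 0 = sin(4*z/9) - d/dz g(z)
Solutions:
 g(z) = C1 - 9*cos(4*z/9)/4


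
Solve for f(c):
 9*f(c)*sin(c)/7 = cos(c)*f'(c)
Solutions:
 f(c) = C1/cos(c)^(9/7)


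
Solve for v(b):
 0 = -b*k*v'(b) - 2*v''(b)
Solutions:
 v(b) = Piecewise((-sqrt(pi)*C1*erf(b*sqrt(k)/2)/sqrt(k) - C2, (k > 0) | (k < 0)), (-C1*b - C2, True))


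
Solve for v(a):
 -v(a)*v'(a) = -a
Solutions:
 v(a) = -sqrt(C1 + a^2)
 v(a) = sqrt(C1 + a^2)


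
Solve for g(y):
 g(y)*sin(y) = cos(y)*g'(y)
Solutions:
 g(y) = C1/cos(y)


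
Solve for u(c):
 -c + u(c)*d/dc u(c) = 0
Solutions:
 u(c) = -sqrt(C1 + c^2)
 u(c) = sqrt(C1 + c^2)


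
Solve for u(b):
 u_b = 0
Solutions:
 u(b) = C1


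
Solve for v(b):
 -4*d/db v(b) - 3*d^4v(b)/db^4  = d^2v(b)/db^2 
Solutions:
 v(b) = C1 + C4*exp(-b) + (C2*sin(sqrt(39)*b/6) + C3*cos(sqrt(39)*b/6))*exp(b/2)


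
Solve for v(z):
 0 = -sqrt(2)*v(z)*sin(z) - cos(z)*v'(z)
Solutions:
 v(z) = C1*cos(z)^(sqrt(2))


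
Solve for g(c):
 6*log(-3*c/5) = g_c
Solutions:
 g(c) = C1 + 6*c*log(-c) + 6*c*(-log(5) - 1 + log(3))


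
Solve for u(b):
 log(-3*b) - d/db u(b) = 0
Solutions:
 u(b) = C1 + b*log(-b) + b*(-1 + log(3))


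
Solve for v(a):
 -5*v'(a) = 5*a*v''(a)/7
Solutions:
 v(a) = C1 + C2/a^6


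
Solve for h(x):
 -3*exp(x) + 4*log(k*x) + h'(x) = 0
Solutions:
 h(x) = C1 - 4*x*log(k*x) + 4*x + 3*exp(x)


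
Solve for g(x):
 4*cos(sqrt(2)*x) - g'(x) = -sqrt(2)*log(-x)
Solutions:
 g(x) = C1 + sqrt(2)*x*(log(-x) - 1) + 2*sqrt(2)*sin(sqrt(2)*x)


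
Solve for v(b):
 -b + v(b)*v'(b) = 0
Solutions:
 v(b) = -sqrt(C1 + b^2)
 v(b) = sqrt(C1 + b^2)


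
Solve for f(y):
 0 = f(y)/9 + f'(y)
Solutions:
 f(y) = C1*exp(-y/9)


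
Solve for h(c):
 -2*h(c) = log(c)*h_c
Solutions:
 h(c) = C1*exp(-2*li(c))


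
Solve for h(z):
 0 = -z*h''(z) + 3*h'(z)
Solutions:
 h(z) = C1 + C2*z^4


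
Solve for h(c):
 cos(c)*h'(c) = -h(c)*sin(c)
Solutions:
 h(c) = C1*cos(c)


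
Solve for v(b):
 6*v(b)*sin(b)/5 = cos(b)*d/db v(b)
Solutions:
 v(b) = C1/cos(b)^(6/5)


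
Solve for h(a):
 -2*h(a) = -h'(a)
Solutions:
 h(a) = C1*exp(2*a)


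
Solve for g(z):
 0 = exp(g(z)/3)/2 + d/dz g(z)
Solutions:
 g(z) = 3*log(1/(C1 + z)) + 3*log(6)


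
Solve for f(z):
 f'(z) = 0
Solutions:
 f(z) = C1


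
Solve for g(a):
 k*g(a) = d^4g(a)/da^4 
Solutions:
 g(a) = C1*exp(-a*k^(1/4)) + C2*exp(a*k^(1/4)) + C3*exp(-I*a*k^(1/4)) + C4*exp(I*a*k^(1/4))


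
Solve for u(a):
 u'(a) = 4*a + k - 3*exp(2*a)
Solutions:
 u(a) = C1 + 2*a^2 + a*k - 3*exp(2*a)/2


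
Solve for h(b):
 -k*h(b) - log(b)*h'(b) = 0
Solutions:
 h(b) = C1*exp(-k*li(b))


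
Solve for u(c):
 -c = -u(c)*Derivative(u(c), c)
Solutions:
 u(c) = -sqrt(C1 + c^2)
 u(c) = sqrt(C1 + c^2)


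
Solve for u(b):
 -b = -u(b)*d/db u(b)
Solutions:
 u(b) = -sqrt(C1 + b^2)
 u(b) = sqrt(C1 + b^2)


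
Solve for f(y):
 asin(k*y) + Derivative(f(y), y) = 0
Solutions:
 f(y) = C1 - Piecewise((y*asin(k*y) + sqrt(-k^2*y^2 + 1)/k, Ne(k, 0)), (0, True))


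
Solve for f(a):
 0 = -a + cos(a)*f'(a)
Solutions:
 f(a) = C1 + Integral(a/cos(a), a)


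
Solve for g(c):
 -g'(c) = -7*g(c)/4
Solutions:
 g(c) = C1*exp(7*c/4)


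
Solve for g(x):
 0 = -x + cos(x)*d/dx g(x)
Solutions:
 g(x) = C1 + Integral(x/cos(x), x)


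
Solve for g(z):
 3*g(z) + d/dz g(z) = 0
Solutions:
 g(z) = C1*exp(-3*z)


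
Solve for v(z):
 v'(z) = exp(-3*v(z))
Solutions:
 v(z) = log(C1 + 3*z)/3
 v(z) = log((-3^(1/3) - 3^(5/6)*I)*(C1 + z)^(1/3)/2)
 v(z) = log((-3^(1/3) + 3^(5/6)*I)*(C1 + z)^(1/3)/2)


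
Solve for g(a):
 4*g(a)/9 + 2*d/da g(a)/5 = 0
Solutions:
 g(a) = C1*exp(-10*a/9)


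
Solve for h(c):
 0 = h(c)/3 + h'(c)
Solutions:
 h(c) = C1*exp(-c/3)


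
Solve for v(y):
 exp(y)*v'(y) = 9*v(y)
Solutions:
 v(y) = C1*exp(-9*exp(-y))


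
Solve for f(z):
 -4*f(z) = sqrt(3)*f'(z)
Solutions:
 f(z) = C1*exp(-4*sqrt(3)*z/3)


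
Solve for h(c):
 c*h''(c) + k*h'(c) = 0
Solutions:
 h(c) = C1 + c^(1 - re(k))*(C2*sin(log(c)*Abs(im(k))) + C3*cos(log(c)*im(k)))


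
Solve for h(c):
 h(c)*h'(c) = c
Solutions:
 h(c) = -sqrt(C1 + c^2)
 h(c) = sqrt(C1 + c^2)


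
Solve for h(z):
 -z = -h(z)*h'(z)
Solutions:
 h(z) = -sqrt(C1 + z^2)
 h(z) = sqrt(C1 + z^2)


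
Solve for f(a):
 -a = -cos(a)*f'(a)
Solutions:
 f(a) = C1 + Integral(a/cos(a), a)


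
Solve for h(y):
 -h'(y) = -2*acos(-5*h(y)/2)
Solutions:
 Integral(1/acos(-5*_y/2), (_y, h(y))) = C1 + 2*y


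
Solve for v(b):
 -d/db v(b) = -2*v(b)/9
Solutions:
 v(b) = C1*exp(2*b/9)


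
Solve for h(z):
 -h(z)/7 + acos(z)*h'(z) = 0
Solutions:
 h(z) = C1*exp(Integral(1/acos(z), z)/7)


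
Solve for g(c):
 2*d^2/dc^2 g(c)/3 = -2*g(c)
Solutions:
 g(c) = C1*sin(sqrt(3)*c) + C2*cos(sqrt(3)*c)


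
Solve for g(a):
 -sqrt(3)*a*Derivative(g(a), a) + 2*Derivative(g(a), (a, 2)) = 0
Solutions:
 g(a) = C1 + C2*erfi(3^(1/4)*a/2)


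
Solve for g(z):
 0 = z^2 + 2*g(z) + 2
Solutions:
 g(z) = -z^2/2 - 1


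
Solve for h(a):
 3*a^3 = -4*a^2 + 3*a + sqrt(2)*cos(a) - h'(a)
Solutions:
 h(a) = C1 - 3*a^4/4 - 4*a^3/3 + 3*a^2/2 + sqrt(2)*sin(a)


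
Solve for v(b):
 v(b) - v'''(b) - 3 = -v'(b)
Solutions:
 v(b) = C1*exp(-b*(2*18^(1/3)/(sqrt(69) + 9)^(1/3) + 12^(1/3)*(sqrt(69) + 9)^(1/3))/12)*sin(2^(1/3)*3^(1/6)*b*(-2^(1/3)*3^(2/3)*(sqrt(69) + 9)^(1/3) + 6/(sqrt(69) + 9)^(1/3))/12) + C2*exp(-b*(2*18^(1/3)/(sqrt(69) + 9)^(1/3) + 12^(1/3)*(sqrt(69) + 9)^(1/3))/12)*cos(2^(1/3)*3^(1/6)*b*(-2^(1/3)*3^(2/3)*(sqrt(69) + 9)^(1/3) + 6/(sqrt(69) + 9)^(1/3))/12) + C3*exp(b*(2*18^(1/3)/(sqrt(69) + 9)^(1/3) + 12^(1/3)*(sqrt(69) + 9)^(1/3))/6) + 3


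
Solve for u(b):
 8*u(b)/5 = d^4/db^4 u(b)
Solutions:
 u(b) = C1*exp(-10^(3/4)*b/5) + C2*exp(10^(3/4)*b/5) + C3*sin(10^(3/4)*b/5) + C4*cos(10^(3/4)*b/5)


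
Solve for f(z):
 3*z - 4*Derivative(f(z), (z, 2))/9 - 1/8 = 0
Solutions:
 f(z) = C1 + C2*z + 9*z^3/8 - 9*z^2/64


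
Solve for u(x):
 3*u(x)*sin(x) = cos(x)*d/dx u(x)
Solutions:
 u(x) = C1/cos(x)^3


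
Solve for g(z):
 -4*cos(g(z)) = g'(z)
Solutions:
 g(z) = pi - asin((C1 + exp(8*z))/(C1 - exp(8*z)))
 g(z) = asin((C1 + exp(8*z))/(C1 - exp(8*z)))


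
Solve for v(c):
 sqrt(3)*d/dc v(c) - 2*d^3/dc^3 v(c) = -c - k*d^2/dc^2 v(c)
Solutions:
 v(c) = C1 + C2*exp(c*(k - sqrt(k^2 + 8*sqrt(3)))/4) + C3*exp(c*(k + sqrt(k^2 + 8*sqrt(3)))/4) - sqrt(3)*c^2/6 + c*k/3


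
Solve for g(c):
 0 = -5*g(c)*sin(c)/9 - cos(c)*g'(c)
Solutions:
 g(c) = C1*cos(c)^(5/9)


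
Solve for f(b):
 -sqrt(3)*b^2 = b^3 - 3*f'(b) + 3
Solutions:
 f(b) = C1 + b^4/12 + sqrt(3)*b^3/9 + b


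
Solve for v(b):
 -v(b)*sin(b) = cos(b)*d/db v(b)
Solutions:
 v(b) = C1*cos(b)


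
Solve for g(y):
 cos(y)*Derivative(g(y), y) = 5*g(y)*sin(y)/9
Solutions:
 g(y) = C1/cos(y)^(5/9)


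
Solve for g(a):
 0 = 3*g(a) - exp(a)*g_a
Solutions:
 g(a) = C1*exp(-3*exp(-a))


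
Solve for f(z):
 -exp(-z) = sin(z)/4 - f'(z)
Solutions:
 f(z) = C1 - cos(z)/4 - exp(-z)


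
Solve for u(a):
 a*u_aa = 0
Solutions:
 u(a) = C1 + C2*a


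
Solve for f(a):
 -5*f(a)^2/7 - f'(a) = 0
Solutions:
 f(a) = 7/(C1 + 5*a)


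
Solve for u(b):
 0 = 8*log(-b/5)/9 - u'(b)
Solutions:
 u(b) = C1 + 8*b*log(-b)/9 + 8*b*(-log(5) - 1)/9


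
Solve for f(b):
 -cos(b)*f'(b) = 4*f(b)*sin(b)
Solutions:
 f(b) = C1*cos(b)^4


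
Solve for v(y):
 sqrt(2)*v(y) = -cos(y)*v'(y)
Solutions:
 v(y) = C1*(sin(y) - 1)^(sqrt(2)/2)/(sin(y) + 1)^(sqrt(2)/2)


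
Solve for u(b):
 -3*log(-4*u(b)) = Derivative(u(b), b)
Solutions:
 Integral(1/(log(-_y) + 2*log(2)), (_y, u(b)))/3 = C1 - b


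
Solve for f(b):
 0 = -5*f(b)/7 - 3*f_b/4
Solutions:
 f(b) = C1*exp(-20*b/21)


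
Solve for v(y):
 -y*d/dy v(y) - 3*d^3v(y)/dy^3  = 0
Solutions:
 v(y) = C1 + Integral(C2*airyai(-3^(2/3)*y/3) + C3*airybi(-3^(2/3)*y/3), y)


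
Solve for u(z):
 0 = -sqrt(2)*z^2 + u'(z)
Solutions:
 u(z) = C1 + sqrt(2)*z^3/3


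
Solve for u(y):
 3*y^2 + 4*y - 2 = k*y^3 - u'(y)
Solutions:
 u(y) = C1 + k*y^4/4 - y^3 - 2*y^2 + 2*y


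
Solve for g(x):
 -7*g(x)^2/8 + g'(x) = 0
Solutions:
 g(x) = -8/(C1 + 7*x)


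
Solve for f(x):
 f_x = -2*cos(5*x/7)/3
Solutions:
 f(x) = C1 - 14*sin(5*x/7)/15


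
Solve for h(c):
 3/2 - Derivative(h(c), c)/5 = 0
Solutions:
 h(c) = C1 + 15*c/2


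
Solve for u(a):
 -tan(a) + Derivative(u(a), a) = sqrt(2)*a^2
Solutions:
 u(a) = C1 + sqrt(2)*a^3/3 - log(cos(a))


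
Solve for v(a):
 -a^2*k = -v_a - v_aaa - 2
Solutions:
 v(a) = C1 + C2*sin(a) + C3*cos(a) + a^3*k/3 - 2*a*k - 2*a


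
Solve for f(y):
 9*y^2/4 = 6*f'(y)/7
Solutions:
 f(y) = C1 + 7*y^3/8


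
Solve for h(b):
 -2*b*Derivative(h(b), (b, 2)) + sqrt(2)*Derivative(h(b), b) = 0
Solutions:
 h(b) = C1 + C2*b^(sqrt(2)/2 + 1)


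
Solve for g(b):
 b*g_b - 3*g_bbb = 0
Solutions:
 g(b) = C1 + Integral(C2*airyai(3^(2/3)*b/3) + C3*airybi(3^(2/3)*b/3), b)


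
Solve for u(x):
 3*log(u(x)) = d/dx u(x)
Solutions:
 li(u(x)) = C1 + 3*x


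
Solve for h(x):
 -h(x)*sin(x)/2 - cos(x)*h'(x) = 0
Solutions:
 h(x) = C1*sqrt(cos(x))


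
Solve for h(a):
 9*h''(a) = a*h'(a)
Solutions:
 h(a) = C1 + C2*erfi(sqrt(2)*a/6)


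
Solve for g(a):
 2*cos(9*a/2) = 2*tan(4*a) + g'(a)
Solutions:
 g(a) = C1 + log(cos(4*a))/2 + 4*sin(9*a/2)/9


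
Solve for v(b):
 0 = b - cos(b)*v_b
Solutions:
 v(b) = C1 + Integral(b/cos(b), b)


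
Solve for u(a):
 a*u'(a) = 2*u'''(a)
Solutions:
 u(a) = C1 + Integral(C2*airyai(2^(2/3)*a/2) + C3*airybi(2^(2/3)*a/2), a)


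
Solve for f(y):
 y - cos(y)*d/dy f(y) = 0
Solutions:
 f(y) = C1 + Integral(y/cos(y), y)


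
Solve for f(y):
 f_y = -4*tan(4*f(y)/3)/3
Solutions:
 f(y) = -3*asin(C1*exp(-16*y/9))/4 + 3*pi/4
 f(y) = 3*asin(C1*exp(-16*y/9))/4


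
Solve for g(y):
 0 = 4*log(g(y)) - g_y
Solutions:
 li(g(y)) = C1 + 4*y


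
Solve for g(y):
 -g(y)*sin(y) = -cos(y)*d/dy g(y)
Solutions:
 g(y) = C1/cos(y)


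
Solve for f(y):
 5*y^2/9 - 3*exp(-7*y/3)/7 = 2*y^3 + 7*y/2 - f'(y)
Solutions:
 f(y) = C1 + y^4/2 - 5*y^3/27 + 7*y^2/4 - 9*exp(-7*y/3)/49


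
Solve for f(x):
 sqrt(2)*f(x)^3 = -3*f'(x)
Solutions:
 f(x) = -sqrt(6)*sqrt(-1/(C1 - sqrt(2)*x))/2
 f(x) = sqrt(6)*sqrt(-1/(C1 - sqrt(2)*x))/2


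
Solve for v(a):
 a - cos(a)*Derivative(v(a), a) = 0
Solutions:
 v(a) = C1 + Integral(a/cos(a), a)


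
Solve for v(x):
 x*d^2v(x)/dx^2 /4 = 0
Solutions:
 v(x) = C1 + C2*x


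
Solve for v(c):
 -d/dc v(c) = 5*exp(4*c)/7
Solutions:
 v(c) = C1 - 5*exp(4*c)/28


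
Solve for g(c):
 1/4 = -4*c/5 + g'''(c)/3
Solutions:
 g(c) = C1 + C2*c + C3*c^2 + c^4/10 + c^3/8


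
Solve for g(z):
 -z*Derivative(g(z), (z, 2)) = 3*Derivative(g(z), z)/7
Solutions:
 g(z) = C1 + C2*z^(4/7)


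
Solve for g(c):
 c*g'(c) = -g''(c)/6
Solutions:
 g(c) = C1 + C2*erf(sqrt(3)*c)


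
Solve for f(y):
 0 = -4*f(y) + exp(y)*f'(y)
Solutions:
 f(y) = C1*exp(-4*exp(-y))


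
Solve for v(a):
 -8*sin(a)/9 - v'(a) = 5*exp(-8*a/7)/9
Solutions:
 v(a) = C1 + 8*cos(a)/9 + 35*exp(-8*a/7)/72


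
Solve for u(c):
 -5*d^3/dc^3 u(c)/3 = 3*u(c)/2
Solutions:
 u(c) = C3*exp(-30^(2/3)*c/10) + (C1*sin(3*10^(2/3)*3^(1/6)*c/20) + C2*cos(3*10^(2/3)*3^(1/6)*c/20))*exp(30^(2/3)*c/20)


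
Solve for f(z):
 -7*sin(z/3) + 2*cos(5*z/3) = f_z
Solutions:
 f(z) = C1 + 6*sin(5*z/3)/5 + 21*cos(z/3)


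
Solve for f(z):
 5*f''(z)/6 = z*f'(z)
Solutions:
 f(z) = C1 + C2*erfi(sqrt(15)*z/5)


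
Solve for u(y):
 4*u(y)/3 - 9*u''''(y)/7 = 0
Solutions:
 u(y) = C1*exp(-sqrt(2)*21^(1/4)*y/3) + C2*exp(sqrt(2)*21^(1/4)*y/3) + C3*sin(sqrt(2)*21^(1/4)*y/3) + C4*cos(sqrt(2)*21^(1/4)*y/3)


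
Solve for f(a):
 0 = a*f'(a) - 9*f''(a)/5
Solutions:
 f(a) = C1 + C2*erfi(sqrt(10)*a/6)


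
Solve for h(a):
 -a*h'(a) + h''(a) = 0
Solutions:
 h(a) = C1 + C2*erfi(sqrt(2)*a/2)


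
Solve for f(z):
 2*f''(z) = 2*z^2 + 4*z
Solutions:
 f(z) = C1 + C2*z + z^4/12 + z^3/3


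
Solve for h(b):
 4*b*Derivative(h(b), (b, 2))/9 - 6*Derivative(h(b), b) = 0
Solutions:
 h(b) = C1 + C2*b^(29/2)


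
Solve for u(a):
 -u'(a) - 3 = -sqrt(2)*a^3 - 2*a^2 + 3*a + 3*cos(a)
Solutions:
 u(a) = C1 + sqrt(2)*a^4/4 + 2*a^3/3 - 3*a^2/2 - 3*a - 3*sin(a)


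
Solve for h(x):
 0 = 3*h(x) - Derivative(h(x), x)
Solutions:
 h(x) = C1*exp(3*x)


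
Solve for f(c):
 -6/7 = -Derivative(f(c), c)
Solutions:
 f(c) = C1 + 6*c/7


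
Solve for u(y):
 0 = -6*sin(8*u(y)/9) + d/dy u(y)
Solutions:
 -6*y + 9*log(cos(8*u(y)/9) - 1)/16 - 9*log(cos(8*u(y)/9) + 1)/16 = C1


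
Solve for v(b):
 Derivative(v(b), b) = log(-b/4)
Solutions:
 v(b) = C1 + b*log(-b) + b*(-2*log(2) - 1)


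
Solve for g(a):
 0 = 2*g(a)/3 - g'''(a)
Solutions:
 g(a) = C3*exp(2^(1/3)*3^(2/3)*a/3) + (C1*sin(2^(1/3)*3^(1/6)*a/2) + C2*cos(2^(1/3)*3^(1/6)*a/2))*exp(-2^(1/3)*3^(2/3)*a/6)


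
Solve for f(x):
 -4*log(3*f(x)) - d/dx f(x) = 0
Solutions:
 Integral(1/(log(_y) + log(3)), (_y, f(x)))/4 = C1 - x


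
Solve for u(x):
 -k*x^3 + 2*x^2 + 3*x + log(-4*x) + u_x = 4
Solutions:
 u(x) = C1 + k*x^4/4 - 2*x^3/3 - 3*x^2/2 - x*log(-x) + x*(5 - 2*log(2))


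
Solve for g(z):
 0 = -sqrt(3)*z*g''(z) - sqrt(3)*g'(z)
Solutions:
 g(z) = C1 + C2*log(z)


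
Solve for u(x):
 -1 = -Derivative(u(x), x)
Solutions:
 u(x) = C1 + x


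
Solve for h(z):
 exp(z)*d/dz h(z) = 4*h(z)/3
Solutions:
 h(z) = C1*exp(-4*exp(-z)/3)


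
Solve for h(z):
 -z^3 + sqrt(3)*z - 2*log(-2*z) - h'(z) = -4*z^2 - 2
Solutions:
 h(z) = C1 - z^4/4 + 4*z^3/3 + sqrt(3)*z^2/2 - 2*z*log(-z) + 2*z*(2 - log(2))


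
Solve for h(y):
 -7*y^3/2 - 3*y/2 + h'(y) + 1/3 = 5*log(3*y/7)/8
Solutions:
 h(y) = C1 + 7*y^4/8 + 3*y^2/4 + 5*y*log(y)/8 - 5*y*log(7)/8 - 23*y/24 + 5*y*log(3)/8


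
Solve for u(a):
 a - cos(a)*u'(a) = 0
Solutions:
 u(a) = C1 + Integral(a/cos(a), a)


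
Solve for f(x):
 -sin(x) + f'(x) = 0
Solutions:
 f(x) = C1 - cos(x)


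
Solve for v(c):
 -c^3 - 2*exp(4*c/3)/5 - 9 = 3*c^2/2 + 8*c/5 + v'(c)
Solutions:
 v(c) = C1 - c^4/4 - c^3/2 - 4*c^2/5 - 9*c - 3*exp(4*c/3)/10


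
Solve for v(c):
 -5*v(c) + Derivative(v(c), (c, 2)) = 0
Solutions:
 v(c) = C1*exp(-sqrt(5)*c) + C2*exp(sqrt(5)*c)


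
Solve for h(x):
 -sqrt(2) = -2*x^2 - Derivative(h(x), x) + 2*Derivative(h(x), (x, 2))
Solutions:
 h(x) = C1 + C2*exp(x/2) - 2*x^3/3 - 4*x^2 - 16*x + sqrt(2)*x


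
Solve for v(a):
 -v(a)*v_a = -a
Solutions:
 v(a) = -sqrt(C1 + a^2)
 v(a) = sqrt(C1 + a^2)


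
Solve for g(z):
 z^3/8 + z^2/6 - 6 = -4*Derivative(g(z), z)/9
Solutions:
 g(z) = C1 - 9*z^4/128 - z^3/8 + 27*z/2


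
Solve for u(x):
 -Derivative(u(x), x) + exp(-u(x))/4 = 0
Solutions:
 u(x) = log(C1 + x/4)


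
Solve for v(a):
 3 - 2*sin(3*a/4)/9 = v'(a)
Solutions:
 v(a) = C1 + 3*a + 8*cos(3*a/4)/27


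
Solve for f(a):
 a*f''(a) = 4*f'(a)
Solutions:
 f(a) = C1 + C2*a^5


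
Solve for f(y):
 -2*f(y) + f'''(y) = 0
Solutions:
 f(y) = C3*exp(2^(1/3)*y) + (C1*sin(2^(1/3)*sqrt(3)*y/2) + C2*cos(2^(1/3)*sqrt(3)*y/2))*exp(-2^(1/3)*y/2)


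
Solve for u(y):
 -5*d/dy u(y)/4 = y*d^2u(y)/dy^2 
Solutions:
 u(y) = C1 + C2/y^(1/4)


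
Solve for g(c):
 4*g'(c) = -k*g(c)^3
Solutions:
 g(c) = -sqrt(2)*sqrt(-1/(C1 - c*k))
 g(c) = sqrt(2)*sqrt(-1/(C1 - c*k))


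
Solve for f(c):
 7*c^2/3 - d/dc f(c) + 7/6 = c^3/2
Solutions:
 f(c) = C1 - c^4/8 + 7*c^3/9 + 7*c/6


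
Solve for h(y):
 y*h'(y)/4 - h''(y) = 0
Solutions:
 h(y) = C1 + C2*erfi(sqrt(2)*y/4)


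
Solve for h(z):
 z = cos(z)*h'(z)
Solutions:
 h(z) = C1 + Integral(z/cos(z), z)


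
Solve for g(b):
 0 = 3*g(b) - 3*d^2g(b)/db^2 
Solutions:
 g(b) = C1*exp(-b) + C2*exp(b)


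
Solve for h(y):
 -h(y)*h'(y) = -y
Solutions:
 h(y) = -sqrt(C1 + y^2)
 h(y) = sqrt(C1 + y^2)


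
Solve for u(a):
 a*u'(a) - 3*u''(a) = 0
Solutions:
 u(a) = C1 + C2*erfi(sqrt(6)*a/6)


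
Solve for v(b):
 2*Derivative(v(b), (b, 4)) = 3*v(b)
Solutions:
 v(b) = C1*exp(-2^(3/4)*3^(1/4)*b/2) + C2*exp(2^(3/4)*3^(1/4)*b/2) + C3*sin(2^(3/4)*3^(1/4)*b/2) + C4*cos(2^(3/4)*3^(1/4)*b/2)


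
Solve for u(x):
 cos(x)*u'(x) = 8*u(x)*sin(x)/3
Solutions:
 u(x) = C1/cos(x)^(8/3)


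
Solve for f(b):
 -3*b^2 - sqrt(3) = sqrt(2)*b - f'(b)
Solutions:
 f(b) = C1 + b^3 + sqrt(2)*b^2/2 + sqrt(3)*b


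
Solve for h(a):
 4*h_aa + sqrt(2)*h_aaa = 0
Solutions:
 h(a) = C1 + C2*a + C3*exp(-2*sqrt(2)*a)


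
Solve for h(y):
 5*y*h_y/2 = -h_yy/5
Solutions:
 h(y) = C1 + C2*erf(5*y/2)


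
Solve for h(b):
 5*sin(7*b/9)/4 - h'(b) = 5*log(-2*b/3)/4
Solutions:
 h(b) = C1 - 5*b*log(-b)/4 - 5*b*log(2)/4 + 5*b/4 + 5*b*log(3)/4 - 45*cos(7*b/9)/28


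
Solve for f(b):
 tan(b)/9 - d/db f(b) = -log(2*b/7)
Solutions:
 f(b) = C1 + b*log(b) - b*log(7) - b + b*log(2) - log(cos(b))/9


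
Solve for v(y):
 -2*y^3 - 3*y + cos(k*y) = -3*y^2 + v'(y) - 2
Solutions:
 v(y) = C1 - y^4/2 + y^3 - 3*y^2/2 + 2*y + sin(k*y)/k


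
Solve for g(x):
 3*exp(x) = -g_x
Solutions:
 g(x) = C1 - 3*exp(x)


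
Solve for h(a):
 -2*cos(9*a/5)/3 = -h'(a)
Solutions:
 h(a) = C1 + 10*sin(9*a/5)/27


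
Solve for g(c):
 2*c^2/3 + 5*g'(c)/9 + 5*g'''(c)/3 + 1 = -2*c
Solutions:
 g(c) = C1 + C2*sin(sqrt(3)*c/3) + C3*cos(sqrt(3)*c/3) - 2*c^3/5 - 9*c^2/5 + 27*c/5


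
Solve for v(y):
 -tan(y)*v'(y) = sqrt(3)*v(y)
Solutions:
 v(y) = C1/sin(y)^(sqrt(3))


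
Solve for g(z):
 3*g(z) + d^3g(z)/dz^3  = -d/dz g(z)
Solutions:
 g(z) = C1*exp(6^(1/3)*z*(-2*3^(1/3)/(27 + sqrt(741))^(1/3) + 2^(1/3)*(27 + sqrt(741))^(1/3))/12)*sin(2^(1/3)*3^(1/6)*z*(6/(27 + sqrt(741))^(1/3) + 2^(1/3)*3^(2/3)*(27 + sqrt(741))^(1/3))/12) + C2*exp(6^(1/3)*z*(-2*3^(1/3)/(27 + sqrt(741))^(1/3) + 2^(1/3)*(27 + sqrt(741))^(1/3))/12)*cos(2^(1/3)*3^(1/6)*z*(6/(27 + sqrt(741))^(1/3) + 2^(1/3)*3^(2/3)*(27 + sqrt(741))^(1/3))/12) + C3*exp(-6^(1/3)*z*(-2*3^(1/3)/(27 + sqrt(741))^(1/3) + 2^(1/3)*(27 + sqrt(741))^(1/3))/6)


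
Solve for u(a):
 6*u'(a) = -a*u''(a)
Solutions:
 u(a) = C1 + C2/a^5


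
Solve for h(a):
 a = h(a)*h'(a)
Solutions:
 h(a) = -sqrt(C1 + a^2)
 h(a) = sqrt(C1 + a^2)


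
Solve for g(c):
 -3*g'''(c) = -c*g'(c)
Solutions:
 g(c) = C1 + Integral(C2*airyai(3^(2/3)*c/3) + C3*airybi(3^(2/3)*c/3), c)


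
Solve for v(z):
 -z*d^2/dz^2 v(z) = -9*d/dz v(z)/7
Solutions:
 v(z) = C1 + C2*z^(16/7)


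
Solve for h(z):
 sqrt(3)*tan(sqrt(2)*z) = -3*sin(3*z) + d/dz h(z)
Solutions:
 h(z) = C1 - sqrt(6)*log(cos(sqrt(2)*z))/2 - cos(3*z)


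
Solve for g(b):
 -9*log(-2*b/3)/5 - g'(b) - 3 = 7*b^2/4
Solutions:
 g(b) = C1 - 7*b^3/12 - 9*b*log(-b)/5 + 3*b*(-3*log(2) - 2 + 3*log(3))/5


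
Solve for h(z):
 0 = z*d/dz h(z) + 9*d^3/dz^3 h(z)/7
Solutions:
 h(z) = C1 + Integral(C2*airyai(-21^(1/3)*z/3) + C3*airybi(-21^(1/3)*z/3), z)


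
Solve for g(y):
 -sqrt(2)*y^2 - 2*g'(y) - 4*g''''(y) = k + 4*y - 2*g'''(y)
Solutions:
 g(y) = C1 + C2*exp(y*((6*sqrt(78) + 53)^(-1/3) + 2 + (6*sqrt(78) + 53)^(1/3))/12)*sin(sqrt(3)*y*(-(6*sqrt(78) + 53)^(1/3) + (6*sqrt(78) + 53)^(-1/3))/12) + C3*exp(y*((6*sqrt(78) + 53)^(-1/3) + 2 + (6*sqrt(78) + 53)^(1/3))/12)*cos(sqrt(3)*y*(-(6*sqrt(78) + 53)^(1/3) + (6*sqrt(78) + 53)^(-1/3))/12) + C4*exp(y*(-(6*sqrt(78) + 53)^(1/3) - 1/(6*sqrt(78) + 53)^(1/3) + 1)/6) - k*y/2 - sqrt(2)*y^3/6 - y^2 - sqrt(2)*y


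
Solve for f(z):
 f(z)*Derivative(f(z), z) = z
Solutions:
 f(z) = -sqrt(C1 + z^2)
 f(z) = sqrt(C1 + z^2)


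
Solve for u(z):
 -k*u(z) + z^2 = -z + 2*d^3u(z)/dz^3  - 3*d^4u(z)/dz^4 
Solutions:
 u(z) = C1*exp(z*Piecewise((-sqrt(-2^(2/3)*k^(1/3)/3 + 1/9)/2 - sqrt(2^(2/3)*k^(1/3)/3 + 2/9 - 2/(27*sqrt(-2^(2/3)*k^(1/3)/3 + 1/9)))/2 + 1/6, Eq(k, 0)), (-sqrt(-2*k/(9*(-k/108 + sqrt(k^3/729 + k^2/11664))^(1/3)) + 2*(-k/108 + sqrt(k^3/729 + k^2/11664))^(1/3) + 1/9)/2 - sqrt(2*k/(9*(-k/108 + sqrt(k^3/729 + k^2/11664))^(1/3)) - 2*(-k/108 + sqrt(k^3/729 + k^2/11664))^(1/3) + 2/9 - 2/(27*sqrt(-2*k/(9*(-k/108 + sqrt(k^3/729 + k^2/11664))^(1/3)) + 2*(-k/108 + sqrt(k^3/729 + k^2/11664))^(1/3) + 1/9)))/2 + 1/6, True))) + C2*exp(z*Piecewise((-sqrt(-2^(2/3)*k^(1/3)/3 + 1/9)/2 + sqrt(2^(2/3)*k^(1/3)/3 + 2/9 - 2/(27*sqrt(-2^(2/3)*k^(1/3)/3 + 1/9)))/2 + 1/6, Eq(k, 0)), (-sqrt(-2*k/(9*(-k/108 + sqrt(k^3/729 + k^2/11664))^(1/3)) + 2*(-k/108 + sqrt(k^3/729 + k^2/11664))^(1/3) + 1/9)/2 + sqrt(2*k/(9*(-k/108 + sqrt(k^3/729 + k^2/11664))^(1/3)) - 2*(-k/108 + sqrt(k^3/729 + k^2/11664))^(1/3) + 2/9 - 2/(27*sqrt(-2*k/(9*(-k/108 + sqrt(k^3/729 + k^2/11664))^(1/3)) + 2*(-k/108 + sqrt(k^3/729 + k^2/11664))^(1/3) + 1/9)))/2 + 1/6, True))) + C3*exp(z*Piecewise((sqrt(-2^(2/3)*k^(1/3)/3 + 1/9)/2 - sqrt(2^(2/3)*k^(1/3)/3 + 2/9 + 2/(27*sqrt(-2^(2/3)*k^(1/3)/3 + 1/9)))/2 + 1/6, Eq(k, 0)), (sqrt(-2*k/(9*(-k/108 + sqrt(k^3/729 + k^2/11664))^(1/3)) + 2*(-k/108 + sqrt(k^3/729 + k^2/11664))^(1/3) + 1/9)/2 - sqrt(2*k/(9*(-k/108 + sqrt(k^3/729 + k^2/11664))^(1/3)) - 2*(-k/108 + sqrt(k^3/729 + k^2/11664))^(1/3) + 2/9 + 2/(27*sqrt(-2*k/(9*(-k/108 + sqrt(k^3/729 + k^2/11664))^(1/3)) + 2*(-k/108 + sqrt(k^3/729 + k^2/11664))^(1/3) + 1/9)))/2 + 1/6, True))) + C4*exp(z*Piecewise((sqrt(-2^(2/3)*k^(1/3)/3 + 1/9)/2 + sqrt(2^(2/3)*k^(1/3)/3 + 2/9 + 2/(27*sqrt(-2^(2/3)*k^(1/3)/3 + 1/9)))/2 + 1/6, Eq(k, 0)), (sqrt(-2*k/(9*(-k/108 + sqrt(k^3/729 + k^2/11664))^(1/3)) + 2*(-k/108 + sqrt(k^3/729 + k^2/11664))^(1/3) + 1/9)/2 + sqrt(2*k/(9*(-k/108 + sqrt(k^3/729 + k^2/11664))^(1/3)) - 2*(-k/108 + sqrt(k^3/729 + k^2/11664))^(1/3) + 2/9 + 2/(27*sqrt(-2*k/(9*(-k/108 + sqrt(k^3/729 + k^2/11664))^(1/3)) + 2*(-k/108 + sqrt(k^3/729 + k^2/11664))^(1/3) + 1/9)))/2 + 1/6, True))) + z^2/k + z/k


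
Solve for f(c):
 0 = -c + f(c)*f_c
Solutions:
 f(c) = -sqrt(C1 + c^2)
 f(c) = sqrt(C1 + c^2)


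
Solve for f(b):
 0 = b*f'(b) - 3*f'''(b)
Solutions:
 f(b) = C1 + Integral(C2*airyai(3^(2/3)*b/3) + C3*airybi(3^(2/3)*b/3), b)


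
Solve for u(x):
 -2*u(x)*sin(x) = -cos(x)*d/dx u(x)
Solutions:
 u(x) = C1/cos(x)^2


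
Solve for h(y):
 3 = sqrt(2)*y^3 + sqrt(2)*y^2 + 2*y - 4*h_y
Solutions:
 h(y) = C1 + sqrt(2)*y^4/16 + sqrt(2)*y^3/12 + y^2/4 - 3*y/4


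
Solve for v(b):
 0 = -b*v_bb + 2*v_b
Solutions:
 v(b) = C1 + C2*b^3


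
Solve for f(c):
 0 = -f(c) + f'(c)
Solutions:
 f(c) = C1*exp(c)


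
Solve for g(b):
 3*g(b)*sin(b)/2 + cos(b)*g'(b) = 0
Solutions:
 g(b) = C1*cos(b)^(3/2)


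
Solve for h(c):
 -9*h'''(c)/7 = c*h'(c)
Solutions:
 h(c) = C1 + Integral(C2*airyai(-21^(1/3)*c/3) + C3*airybi(-21^(1/3)*c/3), c)


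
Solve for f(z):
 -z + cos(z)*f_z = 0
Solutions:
 f(z) = C1 + Integral(z/cos(z), z)


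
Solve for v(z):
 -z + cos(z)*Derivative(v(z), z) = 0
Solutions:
 v(z) = C1 + Integral(z/cos(z), z)


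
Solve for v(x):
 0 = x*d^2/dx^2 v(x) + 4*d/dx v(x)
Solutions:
 v(x) = C1 + C2/x^3


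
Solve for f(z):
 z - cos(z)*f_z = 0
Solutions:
 f(z) = C1 + Integral(z/cos(z), z)


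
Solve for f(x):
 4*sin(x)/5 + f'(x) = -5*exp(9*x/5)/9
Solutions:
 f(x) = C1 - 25*exp(9*x/5)/81 + 4*cos(x)/5


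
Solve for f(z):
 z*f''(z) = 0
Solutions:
 f(z) = C1 + C2*z


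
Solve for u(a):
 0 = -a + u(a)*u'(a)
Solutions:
 u(a) = -sqrt(C1 + a^2)
 u(a) = sqrt(C1 + a^2)


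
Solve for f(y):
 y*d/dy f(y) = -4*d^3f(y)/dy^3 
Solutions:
 f(y) = C1 + Integral(C2*airyai(-2^(1/3)*y/2) + C3*airybi(-2^(1/3)*y/2), y)


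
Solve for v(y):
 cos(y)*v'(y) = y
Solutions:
 v(y) = C1 + Integral(y/cos(y), y)


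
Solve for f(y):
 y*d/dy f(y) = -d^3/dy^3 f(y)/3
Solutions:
 f(y) = C1 + Integral(C2*airyai(-3^(1/3)*y) + C3*airybi(-3^(1/3)*y), y)


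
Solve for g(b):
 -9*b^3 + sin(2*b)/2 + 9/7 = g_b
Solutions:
 g(b) = C1 - 9*b^4/4 + 9*b/7 - cos(2*b)/4


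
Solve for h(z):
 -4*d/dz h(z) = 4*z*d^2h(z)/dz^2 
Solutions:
 h(z) = C1 + C2*log(z)


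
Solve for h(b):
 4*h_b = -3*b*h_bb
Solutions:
 h(b) = C1 + C2/b^(1/3)


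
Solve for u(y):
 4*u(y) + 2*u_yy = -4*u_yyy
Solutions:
 u(y) = C1*exp(y*(-2 + (6*sqrt(330) + 109)^(-1/3) + (6*sqrt(330) + 109)^(1/3))/12)*sin(sqrt(3)*y*(-(6*sqrt(330) + 109)^(1/3) + (6*sqrt(330) + 109)^(-1/3))/12) + C2*exp(y*(-2 + (6*sqrt(330) + 109)^(-1/3) + (6*sqrt(330) + 109)^(1/3))/12)*cos(sqrt(3)*y*(-(6*sqrt(330) + 109)^(1/3) + (6*sqrt(330) + 109)^(-1/3))/12) + C3*exp(-y*((6*sqrt(330) + 109)^(-1/3) + 1 + (6*sqrt(330) + 109)^(1/3))/6)


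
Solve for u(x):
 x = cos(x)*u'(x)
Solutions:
 u(x) = C1 + Integral(x/cos(x), x)


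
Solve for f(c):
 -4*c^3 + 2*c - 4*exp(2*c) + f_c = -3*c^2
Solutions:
 f(c) = C1 + c^4 - c^3 - c^2 + 2*exp(2*c)


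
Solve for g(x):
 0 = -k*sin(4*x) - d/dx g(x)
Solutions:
 g(x) = C1 + k*cos(4*x)/4


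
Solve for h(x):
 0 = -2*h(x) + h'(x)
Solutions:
 h(x) = C1*exp(2*x)


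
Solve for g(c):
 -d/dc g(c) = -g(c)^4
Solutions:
 g(c) = (-1/(C1 + 3*c))^(1/3)
 g(c) = (-1/(C1 + c))^(1/3)*(-3^(2/3) - 3*3^(1/6)*I)/6
 g(c) = (-1/(C1 + c))^(1/3)*(-3^(2/3) + 3*3^(1/6)*I)/6


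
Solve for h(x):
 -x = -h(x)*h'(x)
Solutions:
 h(x) = -sqrt(C1 + x^2)
 h(x) = sqrt(C1 + x^2)


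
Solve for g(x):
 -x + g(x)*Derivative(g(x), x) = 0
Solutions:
 g(x) = -sqrt(C1 + x^2)
 g(x) = sqrt(C1 + x^2)


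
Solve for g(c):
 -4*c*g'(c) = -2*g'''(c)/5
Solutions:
 g(c) = C1 + Integral(C2*airyai(10^(1/3)*c) + C3*airybi(10^(1/3)*c), c)


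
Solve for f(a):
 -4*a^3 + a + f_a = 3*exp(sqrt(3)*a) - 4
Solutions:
 f(a) = C1 + a^4 - a^2/2 - 4*a + sqrt(3)*exp(sqrt(3)*a)


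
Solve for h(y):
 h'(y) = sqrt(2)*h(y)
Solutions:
 h(y) = C1*exp(sqrt(2)*y)


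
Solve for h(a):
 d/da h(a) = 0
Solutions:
 h(a) = C1


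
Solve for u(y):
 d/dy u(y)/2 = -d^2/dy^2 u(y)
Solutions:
 u(y) = C1 + C2*exp(-y/2)


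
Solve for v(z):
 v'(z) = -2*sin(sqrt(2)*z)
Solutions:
 v(z) = C1 + sqrt(2)*cos(sqrt(2)*z)


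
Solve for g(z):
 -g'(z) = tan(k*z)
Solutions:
 g(z) = C1 - Piecewise((-log(cos(k*z))/k, Ne(k, 0)), (0, True))


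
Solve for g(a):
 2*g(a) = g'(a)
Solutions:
 g(a) = C1*exp(2*a)
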